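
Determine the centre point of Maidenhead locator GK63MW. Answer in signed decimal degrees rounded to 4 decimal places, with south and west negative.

13.9375, -46.9583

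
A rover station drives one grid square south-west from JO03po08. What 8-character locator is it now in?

Longitude extended square 0; −1 → -1, wraps to 9, carry into subsquare.
Longitude subsquare p = 15; −1 → 14 = o.
Latitude extended square 8; −1 → 7.

JO03oo97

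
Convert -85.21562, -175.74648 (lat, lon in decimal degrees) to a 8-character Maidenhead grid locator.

AA24ds08

Shift to the Maidenhead origin (180°W, 90°S): lon 4.25352, lat 4.78438.
Field (20°×10°, letters A–R): 4.25352/20 → 0 → A, 4.78438/10 → 0 → A; chars AA.
Square (2°×1°, digits 0–9): 4.25352/2 → 2, 4.78438/1 → 4; chars 24.
Subsquare (5′×2.5′, letters a–x): 0.25352/0.0833333 → 3 → d, 0.78438/0.0416667 → 18 → s; chars ds.
Extended square (30″×15″, digits 0–9): 0.00352/0.00833333 → 0, 0.03438/0.00416667 → 8; chars 08.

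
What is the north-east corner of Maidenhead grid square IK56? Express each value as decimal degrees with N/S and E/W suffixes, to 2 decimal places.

Field I=8, K=10: +8·20° lon, +10·10° lat → SW at lon -20°, lat 10°.
Square 5, 6: +5·2° lon, +6·1° lat → SW at lon -10°, lat 16°.
Cell spans 2° lon × 1° lat. NE corner is SW corner plus one full cell.
latitude 17.00° N, longitude 8.00° W.

17.00° N, 8.00° W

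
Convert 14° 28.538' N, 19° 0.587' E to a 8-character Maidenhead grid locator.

JK94ml14

Add 180° to longitude and 90° to latitude: 199.00978, 104.47563.
Field: lon ⌊199.00978/20⌋ = 9 → J; lat ⌊104.47563/10⌋ = 10 → K.
Square: lon ⌊19.00978/2⌋ = 9; lat ⌊4.47563/1⌋ = 4.
Subsquare: lon ⌊1.00978/0.0833333⌋ = 12 → m; lat ⌊0.47563/0.0416667⌋ = 11 → l.
Extended square: lon ⌊0.00978/0.00833333⌋ = 1; lat ⌊0.01730/0.00416667⌋ = 4.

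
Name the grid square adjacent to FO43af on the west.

FO33xf

Longitude subsquare a = 0; −1 → -1, wraps to 23 = x, carry into square.
Longitude square 4; −1 → 3.
The latitude characters are unchanged.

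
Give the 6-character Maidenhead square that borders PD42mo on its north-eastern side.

PD42np

Longitude subsquare m = 12; +1 → 13 = n.
Latitude subsquare o = 14; +1 → 15 = p.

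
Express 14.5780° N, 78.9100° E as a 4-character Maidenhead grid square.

MK94

Add 180° to longitude and 90° to latitude: 258.91, 104.58.
Field: lon ⌊258.91/20⌋ = 12 → M; lat ⌊104.58/10⌋ = 10 → K.
Square: lon ⌊18.91/2⌋ = 9; lat ⌊4.58/1⌋ = 4.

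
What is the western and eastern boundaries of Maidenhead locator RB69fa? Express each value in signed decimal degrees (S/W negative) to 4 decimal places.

Field R=17, B=1: +17·20° lon, +1·10° lat → SW at lon 160°, lat -80°.
Square 6, 9: +6·2° lon, +9·1° lat → SW at lon 172°, lat -71°.
Subsquare f=5, a=0: +5·0.0833333° lon, +0·0.0416667° lat → SW at lon 172.417°, lat -71°.
Cell spans 0.0833333° lon × 0.0416667° lat.
west 172.4167, east 172.5000.

172.4167, 172.5000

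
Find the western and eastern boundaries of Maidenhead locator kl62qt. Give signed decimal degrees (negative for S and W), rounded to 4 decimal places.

33.3333, 33.4167

Field K=10, L=11: +10·20° lon, +11·10° lat → SW at lon 20°, lat 20°.
Square 6, 2: +6·2° lon, +2·1° lat → SW at lon 32°, lat 22°.
Subsquare q=16, t=19: +16·0.0833333° lon, +19·0.0416667° lat → SW at lon 33.3333°, lat 22.7917°.
Cell spans 0.0833333° lon × 0.0416667° lat.
west 33.3333, east 33.4167.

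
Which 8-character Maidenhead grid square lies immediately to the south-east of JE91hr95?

Longitude extended square 9; +1 → 10, wraps to 0, carry into subsquare.
Longitude subsquare h = 7; +1 → 8 = i.
Latitude extended square 5; −1 → 4.

JE91ir04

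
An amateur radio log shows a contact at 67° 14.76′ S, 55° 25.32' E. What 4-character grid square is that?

Add 180° to longitude and 90° to latitude: 235.42, 22.75.
Field: 235.42/20 → 11 → L, 22.75/10 → 2 → C; chars LC.
Square: 15.42/2 → 7, 2.75/1 → 2; chars 72.

LC72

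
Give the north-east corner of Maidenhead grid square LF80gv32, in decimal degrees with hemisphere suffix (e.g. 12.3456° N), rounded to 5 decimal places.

39.11250° S, 56.53333° E

Field L=11, F=5: +11·20° lon, +5·10° lat → SW at lon 40°, lat -40°.
Square 8, 0: +8·2° lon, +0·1° lat → SW at lon 56°, lat -40°.
Subsquare g=6, v=21: +6·0.0833333° lon, +21·0.0416667° lat → SW at lon 56.5°, lat -39.125°.
Extended square 3, 2: +3·0.00833333° lon, +2·0.00416667° lat → SW at lon 56.525°, lat -39.1167°.
Cell spans 0.00833333° lon × 0.00416667° lat. NE corner is SW corner plus one full cell.
latitude 39.11250° S, longitude 56.53333° E.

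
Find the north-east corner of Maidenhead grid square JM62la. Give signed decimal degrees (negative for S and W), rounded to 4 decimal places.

32.0417, 13.0000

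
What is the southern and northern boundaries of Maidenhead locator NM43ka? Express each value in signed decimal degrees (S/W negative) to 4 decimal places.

Field N=13, M=12: +13·20° lon, +12·10° lat → SW at lon 80°, lat 30°.
Square 4, 3: +4·2° lon, +3·1° lat → SW at lon 88°, lat 33°.
Subsquare k=10, a=0: +10·0.0833333° lon, +0·0.0416667° lat → SW at lon 88.8333°, lat 33°.
Cell spans 0.0833333° lon × 0.0416667° lat.
south 33.0000, north 33.0417.

33.0000, 33.0417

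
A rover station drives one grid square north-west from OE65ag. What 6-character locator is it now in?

OE55xh

Longitude subsquare a = 0; −1 → -1, wraps to 23 = x, carry into square.
Longitude square 6; −1 → 5.
Latitude subsquare g = 6; +1 → 7 = h.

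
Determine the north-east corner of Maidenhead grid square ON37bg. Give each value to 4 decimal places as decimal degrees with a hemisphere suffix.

47.2917° N, 106.1667° E

Field O=14, N=13: +14·20° lon, +13·10° lat → SW at lon 100°, lat 40°.
Square 3, 7: +3·2° lon, +7·1° lat → SW at lon 106°, lat 47°.
Subsquare b=1, g=6: +1·0.0833333° lon, +6·0.0416667° lat → SW at lon 106.083°, lat 47.25°.
Cell spans 0.0833333° lon × 0.0416667° lat. NE corner is SW corner plus one full cell.
latitude 47.2917° N, longitude 106.1667° E.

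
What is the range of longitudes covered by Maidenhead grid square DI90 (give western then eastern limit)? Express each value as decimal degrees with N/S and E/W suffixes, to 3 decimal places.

102.000° W, 100.000° W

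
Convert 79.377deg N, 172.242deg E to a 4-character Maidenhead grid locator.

RQ69

Shift to the Maidenhead origin (180°W, 90°S): lon 352.24, lat 169.38.
Field: 352.24/20 → 17 → R, 169.38/10 → 16 → Q; chars RQ.
Square: 12.24/2 → 6, 9.38/1 → 9; chars 69.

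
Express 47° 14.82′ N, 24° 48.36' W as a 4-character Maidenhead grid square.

Shift to the Maidenhead origin (180°W, 90°S): lon 155.19, lat 137.25.
Field: 155.19/20 → 7 → H, 137.25/10 → 13 → N; chars HN.
Square: 15.19/2 → 7, 7.25/1 → 7; chars 77.

HN77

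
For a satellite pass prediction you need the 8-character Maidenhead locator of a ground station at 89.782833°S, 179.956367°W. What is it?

AA00af52

Shift to the Maidenhead origin (180°W, 90°S): lon 0.04363, lat 0.21717.
Field: lon ⌊0.04363/20⌋ = 0 → A; lat ⌊0.21717/10⌋ = 0 → A.
Square: lon ⌊0.04363/2⌋ = 0; lat ⌊0.21717/1⌋ = 0.
Subsquare: lon ⌊0.04363/0.0833333⌋ = 0 → a; lat ⌊0.21717/0.0416667⌋ = 5 → f.
Extended square: lon ⌊0.04363/0.00833333⌋ = 5; lat ⌊0.00883/0.00416667⌋ = 2.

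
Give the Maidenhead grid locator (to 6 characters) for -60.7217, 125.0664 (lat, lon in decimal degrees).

PC29mg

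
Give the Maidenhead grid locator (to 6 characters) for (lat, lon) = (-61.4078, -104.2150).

DC78vo

Add 180° to longitude and 90° to latitude: 75.7850, 28.5922.
Field: lon ⌊75.7850/20⌋ = 3 → D; lat ⌊28.5922/10⌋ = 2 → C.
Square: lon ⌊15.7850/2⌋ = 7; lat ⌊8.5922/1⌋ = 8.
Subsquare: lon ⌊1.7850/0.0833333⌋ = 21 → v; lat ⌊0.5922/0.0416667⌋ = 14 → o.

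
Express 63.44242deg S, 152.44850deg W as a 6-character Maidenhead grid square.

BC36sn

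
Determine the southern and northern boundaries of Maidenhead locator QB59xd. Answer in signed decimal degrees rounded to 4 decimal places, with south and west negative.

Field Q=16, B=1: +16·20° lon, +1·10° lat → SW at lon 140°, lat -80°.
Square 5, 9: +5·2° lon, +9·1° lat → SW at lon 150°, lat -71°.
Subsquare x=23, d=3: +23·0.0833333° lon, +3·0.0416667° lat → SW at lon 151.917°, lat -70.875°.
Cell spans 0.0833333° lon × 0.0416667° lat.
south -70.8750, north -70.8333.

-70.8750, -70.8333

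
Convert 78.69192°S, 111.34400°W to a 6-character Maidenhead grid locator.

Add 180° to longitude and 90° to latitude: 68.6560, 11.3081.
Field: lon ⌊68.6560/20⌋ = 3 → D; lat ⌊11.3081/10⌋ = 1 → B.
Square: lon ⌊8.6560/2⌋ = 4; lat ⌊1.3081/1⌋ = 1.
Subsquare: lon ⌊0.6560/0.0833333⌋ = 7 → h; lat ⌊0.3081/0.0416667⌋ = 7 → h.

DB41hh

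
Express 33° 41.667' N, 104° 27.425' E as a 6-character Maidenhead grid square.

OM23fq

Shift to the Maidenhead origin (180°W, 90°S): lon 284.4571, lat 123.6945.
Field: lon ⌊284.4571/20⌋ = 14 → O; lat ⌊123.6945/10⌋ = 12 → M.
Square: lon ⌊4.4571/2⌋ = 2; lat ⌊3.6945/1⌋ = 3.
Subsquare: lon ⌊0.4571/0.0833333⌋ = 5 → f; lat ⌊0.6945/0.0416667⌋ = 16 → q.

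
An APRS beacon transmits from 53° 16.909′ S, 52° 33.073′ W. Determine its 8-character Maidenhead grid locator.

Add 180° to longitude and 90° to latitude: 127.44878, 36.71818.
Field: 127.44878/20 → 6 → G, 36.71818/10 → 3 → D; chars GD.
Square: 7.44878/2 → 3, 6.71818/1 → 6; chars 36.
Subsquare: 1.44878/0.0833333 → 17 → r, 0.71818/0.0416667 → 17 → r; chars rr.
Extended square: 0.03212/0.00833333 → 3, 0.00985/0.00416667 → 2; chars 32.

GD36rr32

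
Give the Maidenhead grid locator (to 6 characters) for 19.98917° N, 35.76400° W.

HK29cx

Offset from 180°W / 90°S: lon 144.2360°, lat 109.9892°.
Field (20°×10°, letters A–R): 144.2360/20 → 7 → H, 109.9892/10 → 10 → K; chars HK.
Square (2°×1°, digits 0–9): 4.2360/2 → 2, 9.9892/1 → 9; chars 29.
Subsquare (5′×2.5′, letters a–x): 0.2360/0.0833333 → 2 → c, 0.9892/0.0416667 → 23 → x; chars cx.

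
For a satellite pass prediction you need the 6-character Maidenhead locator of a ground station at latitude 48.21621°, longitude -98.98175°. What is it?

EN08mf

Add 180° to longitude and 90° to latitude: 81.0182, 138.2162.
Field (20°×10°, letters A–R): lon ⌊81.0182/20⌋ = 4 → E; lat ⌊138.2162/10⌋ = 13 → N.
Square (2°×1°, digits 0–9): lon ⌊1.0182/2⌋ = 0; lat ⌊8.2162/1⌋ = 8.
Subsquare (5′×2.5′, letters a–x): lon ⌊1.0182/0.0833333⌋ = 12 → m; lat ⌊0.2162/0.0416667⌋ = 5 → f.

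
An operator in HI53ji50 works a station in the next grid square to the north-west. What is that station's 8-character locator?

HI53ji41

Longitude extended square 5; −1 → 4.
Latitude extended square 0; +1 → 1.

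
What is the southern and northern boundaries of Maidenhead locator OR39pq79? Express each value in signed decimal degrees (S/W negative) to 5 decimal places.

89.70417, 89.70833

Field O=14, R=17: +14·20° lon, +17·10° lat → SW at lon 100°, lat 80°.
Square 3, 9: +3·2° lon, +9·1° lat → SW at lon 106°, lat 89°.
Subsquare p=15, q=16: +15·0.0833333° lon, +16·0.0416667° lat → SW at lon 107.25°, lat 89.6667°.
Extended square 7, 9: +7·0.00833333° lon, +9·0.00416667° lat → SW at lon 107.308°, lat 89.7042°.
Cell spans 0.00833333° lon × 0.00416667° lat.
south 89.70417, north 89.70833.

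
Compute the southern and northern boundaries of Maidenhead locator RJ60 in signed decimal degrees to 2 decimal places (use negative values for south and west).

Field R=17, J=9: +17·20° lon, +9·10° lat → SW at lon 160°, lat 0°.
Square 6, 0: +6·2° lon, +0·1° lat → SW at lon 172°, lat 0°.
Cell spans 2° lon × 1° lat.
south 0.00, north 1.00.

0.00, 1.00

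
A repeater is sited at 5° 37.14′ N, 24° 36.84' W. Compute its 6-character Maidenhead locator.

Offset from 180°W / 90°S: lon 155.3860°, lat 95.6190°.
Field: 155.3860/20 → 7 → H, 95.6190/10 → 9 → J; chars HJ.
Square: 15.3860/2 → 7, 5.6190/1 → 5; chars 75.
Subsquare: 1.3860/0.0833333 → 16 → q, 0.6190/0.0416667 → 14 → o; chars qo.

HJ75qo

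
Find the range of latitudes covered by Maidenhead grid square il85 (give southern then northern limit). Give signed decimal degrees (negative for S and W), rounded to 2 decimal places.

Field I=8, L=11: +8·20° lon, +11·10° lat → SW at lon -20°, lat 20°.
Square 8, 5: +8·2° lon, +5·1° lat → SW at lon -4°, lat 25°.
Cell spans 2° lon × 1° lat.
south 25.00, north 26.00.

25.00, 26.00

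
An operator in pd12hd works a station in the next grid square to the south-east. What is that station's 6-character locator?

Longitude subsquare h = 7; +1 → 8 = i.
Latitude subsquare d = 3; −1 → 2 = c.

PD12ic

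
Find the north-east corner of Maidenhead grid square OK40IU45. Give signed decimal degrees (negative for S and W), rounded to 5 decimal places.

10.85833, 108.70833

Field O=14, K=10: +14·20° lon, +10·10° lat → SW at lon 100°, lat 10°.
Square 4, 0: +4·2° lon, +0·1° lat → SW at lon 108°, lat 10°.
Subsquare i=8, u=20: +8·0.0833333° lon, +20·0.0416667° lat → SW at lon 108.667°, lat 10.8333°.
Extended square 4, 5: +4·0.00833333° lon, +5·0.00416667° lat → SW at lon 108.7°, lat 10.8542°.
Cell spans 0.00833333° lon × 0.00416667° lat. NE corner is SW corner plus one full cell.
latitude 10.85833, longitude 108.70833.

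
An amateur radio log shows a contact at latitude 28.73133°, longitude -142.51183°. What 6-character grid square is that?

Shift to the Maidenhead origin (180°W, 90°S): lon 37.4882, lat 118.7313.
Field: lon ⌊37.4882/20⌋ = 1 → B; lat ⌊118.7313/10⌋ = 11 → L.
Square: lon ⌊17.4882/2⌋ = 8; lat ⌊8.7313/1⌋ = 8.
Subsquare: lon ⌊1.4882/0.0833333⌋ = 17 → r; lat ⌊0.7313/0.0416667⌋ = 17 → r.

BL88rr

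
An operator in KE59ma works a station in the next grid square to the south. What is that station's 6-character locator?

Latitude subsquare a = 0; −1 → -1, wraps to 23 = x, carry into square.
Latitude square 9; −1 → 8.
The longitude characters are unchanged.

KE58mx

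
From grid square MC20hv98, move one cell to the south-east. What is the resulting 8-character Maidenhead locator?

MC20iv07

Longitude extended square 9; +1 → 10, wraps to 0, carry into subsquare.
Longitude subsquare h = 7; +1 → 8 = i.
Latitude extended square 8; −1 → 7.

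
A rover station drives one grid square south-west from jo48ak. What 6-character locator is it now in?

JO38xj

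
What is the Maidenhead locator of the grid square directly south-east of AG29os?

Longitude subsquare o = 14; +1 → 15 = p.
Latitude subsquare s = 18; −1 → 17 = r.

AG29pr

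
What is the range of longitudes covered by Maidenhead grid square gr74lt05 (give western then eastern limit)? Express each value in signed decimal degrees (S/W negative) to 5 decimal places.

-45.08333, -45.07500

Field G=6, R=17: +6·20° lon, +17·10° lat → SW at lon -60°, lat 80°.
Square 7, 4: +7·2° lon, +4·1° lat → SW at lon -46°, lat 84°.
Subsquare l=11, t=19: +11·0.0833333° lon, +19·0.0416667° lat → SW at lon -45.0833°, lat 84.7917°.
Extended square 0, 5: +0·0.00833333° lon, +5·0.00416667° lat → SW at lon -45.0833°, lat 84.8125°.
Cell spans 0.00833333° lon × 0.00416667° lat.
west -45.08333, east -45.07500.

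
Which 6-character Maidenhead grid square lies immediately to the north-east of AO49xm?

AO59an

Longitude subsquare x = 23; +1 → 24, wraps to 0 = a, carry into square.
Longitude square 4; +1 → 5.
Latitude subsquare m = 12; +1 → 13 = n.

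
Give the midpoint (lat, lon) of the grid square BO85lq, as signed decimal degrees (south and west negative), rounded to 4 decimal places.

55.6875, -143.0417

Field B=1, O=14: +1·20° lon, +14·10° lat → SW at lon -160°, lat 50°.
Square 8, 5: +8·2° lon, +5·1° lat → SW at lon -144°, lat 55°.
Subsquare l=11, q=16: +11·0.0833333° lon, +16·0.0416667° lat → SW at lon -143.083°, lat 55.6667°.
Cell spans 0.0833333° lon × 0.0416667° lat. Centre is SW corner plus half of each.
latitude 55.6875, longitude -143.0417.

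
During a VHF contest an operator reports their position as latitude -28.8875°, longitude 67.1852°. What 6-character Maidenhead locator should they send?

MG31oc

Offset from 180°W / 90°S: lon 247.1852°, lat 61.1125°.
Field (20°×10°, letters A–R): 247.1852/20 → 12 → M, 61.1125/10 → 6 → G; chars MG.
Square (2°×1°, digits 0–9): 7.1852/2 → 3, 1.1125/1 → 1; chars 31.
Subsquare (5′×2.5′, letters a–x): 1.1852/0.0833333 → 14 → o, 0.1125/0.0416667 → 2 → c; chars oc.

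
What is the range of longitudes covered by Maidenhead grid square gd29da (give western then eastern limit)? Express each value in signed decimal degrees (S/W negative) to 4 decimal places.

-55.7500, -55.6667

Field G=6, D=3: +6·20° lon, +3·10° lat → SW at lon -60°, lat -60°.
Square 2, 9: +2·2° lon, +9·1° lat → SW at lon -56°, lat -51°.
Subsquare d=3, a=0: +3·0.0833333° lon, +0·0.0416667° lat → SW at lon -55.75°, lat -51°.
Cell spans 0.0833333° lon × 0.0416667° lat.
west -55.7500, east -55.6667.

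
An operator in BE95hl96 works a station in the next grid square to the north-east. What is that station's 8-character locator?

Longitude extended square 9; +1 → 10, wraps to 0, carry into subsquare.
Longitude subsquare h = 7; +1 → 8 = i.
Latitude extended square 6; +1 → 7.

BE95il07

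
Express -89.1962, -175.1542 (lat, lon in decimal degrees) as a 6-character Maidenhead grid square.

Shift to the Maidenhead origin (180°W, 90°S): lon 4.8458, lat 0.8038.
Field (20°×10°, letters A–R): lon ⌊4.8458/20⌋ = 0 → A; lat ⌊0.8038/10⌋ = 0 → A.
Square (2°×1°, digits 0–9): lon ⌊4.8458/2⌋ = 2; lat ⌊0.8038/1⌋ = 0.
Subsquare (5′×2.5′, letters a–x): lon ⌊0.8458/0.0833333⌋ = 10 → k; lat ⌊0.8038/0.0416667⌋ = 19 → t.

AA20kt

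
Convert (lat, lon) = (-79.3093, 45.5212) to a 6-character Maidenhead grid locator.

LB20sq

Offset from 180°W / 90°S: lon 225.5212°, lat 10.6907°.
Field: lon ⌊225.5212/20⌋ = 11 → L; lat ⌊10.6907/10⌋ = 1 → B.
Square: lon ⌊5.5212/2⌋ = 2; lat ⌊0.6907/1⌋ = 0.
Subsquare: lon ⌊1.5212/0.0833333⌋ = 18 → s; lat ⌊0.6907/0.0416667⌋ = 16 → q.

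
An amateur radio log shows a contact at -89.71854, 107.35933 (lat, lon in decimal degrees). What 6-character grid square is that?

OA30qg

Offset from 180°W / 90°S: lon 287.3593°, lat 0.2815°.
Field: lon ⌊287.3593/20⌋ = 14 → O; lat ⌊0.2815/10⌋ = 0 → A.
Square: lon ⌊7.3593/2⌋ = 3; lat ⌊0.2815/1⌋ = 0.
Subsquare: lon ⌊1.3593/0.0833333⌋ = 16 → q; lat ⌊0.2815/0.0416667⌋ = 6 → g.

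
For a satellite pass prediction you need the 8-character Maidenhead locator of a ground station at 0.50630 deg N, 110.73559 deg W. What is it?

Add 180° to longitude and 90° to latitude: 69.26441, 90.50630.
Field: lon ⌊69.26441/20⌋ = 3 → D; lat ⌊90.50630/10⌋ = 9 → J.
Square: lon ⌊9.26441/2⌋ = 4; lat ⌊0.50630/1⌋ = 0.
Subsquare: lon ⌊1.26441/0.0833333⌋ = 15 → p; lat ⌊0.50630/0.0416667⌋ = 12 → m.
Extended square: lon ⌊0.01441/0.00833333⌋ = 1; lat ⌊0.00630/0.00416667⌋ = 1.

DJ40pm11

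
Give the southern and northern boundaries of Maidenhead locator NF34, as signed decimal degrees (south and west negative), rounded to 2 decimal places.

Field N=13, F=5: +13·20° lon, +5·10° lat → SW at lon 80°, lat -40°.
Square 3, 4: +3·2° lon, +4·1° lat → SW at lon 86°, lat -36°.
Cell spans 2° lon × 1° lat.
south -36.00, north -35.00.

-36.00, -35.00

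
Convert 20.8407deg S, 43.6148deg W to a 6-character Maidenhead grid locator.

GG89ed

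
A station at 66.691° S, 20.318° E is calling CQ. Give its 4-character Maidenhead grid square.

KC03

Add 180° to longitude and 90° to latitude: 200.32, 23.31.
Field: lon ⌊200.32/20⌋ = 10 → K; lat ⌊23.31/10⌋ = 2 → C.
Square: lon ⌊0.32/2⌋ = 0; lat ⌊3.31/1⌋ = 3.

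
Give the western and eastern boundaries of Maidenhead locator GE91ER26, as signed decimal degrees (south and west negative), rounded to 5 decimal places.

-41.65000, -41.64167

Field G=6, E=4: +6·20° lon, +4·10° lat → SW at lon -60°, lat -50°.
Square 9, 1: +9·2° lon, +1·1° lat → SW at lon -42°, lat -49°.
Subsquare e=4, r=17: +4·0.0833333° lon, +17·0.0416667° lat → SW at lon -41.6667°, lat -48.2917°.
Extended square 2, 6: +2·0.00833333° lon, +6·0.00416667° lat → SW at lon -41.65°, lat -48.2667°.
Cell spans 0.00833333° lon × 0.00416667° lat.
west -41.65000, east -41.64167.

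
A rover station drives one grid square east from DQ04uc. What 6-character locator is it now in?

Longitude subsquare u = 20; +1 → 21 = v.
The latitude characters are unchanged.

DQ04vc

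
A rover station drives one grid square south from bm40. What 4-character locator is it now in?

Latitude square 0; −1 → -1, wraps to 9, carry into field.
Latitude field M = 12; −1 → 11 = L.
The longitude characters are unchanged.

BL49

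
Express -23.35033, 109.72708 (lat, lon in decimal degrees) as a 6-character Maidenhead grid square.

OG46up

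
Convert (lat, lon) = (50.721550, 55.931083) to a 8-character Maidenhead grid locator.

LO70xr13

Add 180° to longitude and 90° to latitude: 235.93108, 140.72155.
Field: 235.93108/20 → 11 → L, 140.72155/10 → 14 → O; chars LO.
Square: 15.93108/2 → 7, 0.72155/1 → 0; chars 70.
Subsquare: 1.93108/0.0833333 → 23 → x, 0.72155/0.0416667 → 17 → r; chars xr.
Extended square: 0.01442/0.00833333 → 1, 0.01322/0.00416667 → 3; chars 13.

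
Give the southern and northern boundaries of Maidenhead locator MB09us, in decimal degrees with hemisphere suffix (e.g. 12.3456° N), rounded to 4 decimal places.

70.2500° S, 70.2083° S

Field M=12, B=1: +12·20° lon, +1·10° lat → SW at lon 60°, lat -80°.
Square 0, 9: +0·2° lon, +9·1° lat → SW at lon 60°, lat -71°.
Subsquare u=20, s=18: +20·0.0833333° lon, +18·0.0416667° lat → SW at lon 61.6667°, lat -70.25°.
Cell spans 0.0833333° lon × 0.0416667° lat.
south 70.2500° S, north 70.2083° S.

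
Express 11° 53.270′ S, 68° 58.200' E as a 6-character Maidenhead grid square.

MH48lc

Offset from 180°W / 90°S: lon 248.9700°, lat 78.1122°.
Field: 248.9700/20 → 12 → M, 78.1122/10 → 7 → H; chars MH.
Square: 8.9700/2 → 4, 8.1122/1 → 8; chars 48.
Subsquare: 0.9700/0.0833333 → 11 → l, 0.1122/0.0416667 → 2 → c; chars lc.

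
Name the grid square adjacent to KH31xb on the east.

Longitude subsquare x = 23; +1 → 24, wraps to 0 = a, carry into square.
Longitude square 3; +1 → 4.
The latitude characters are unchanged.

KH41ab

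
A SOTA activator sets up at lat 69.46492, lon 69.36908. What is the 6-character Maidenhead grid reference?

Shift to the Maidenhead origin (180°W, 90°S): lon 249.3691, lat 159.4649.
Field (20°×10°, letters A–R): lon ⌊249.3691/20⌋ = 12 → M; lat ⌊159.4649/10⌋ = 15 → P.
Square (2°×1°, digits 0–9): lon ⌊9.3691/2⌋ = 4; lat ⌊9.4649/1⌋ = 9.
Subsquare (5′×2.5′, letters a–x): lon ⌊1.3691/0.0833333⌋ = 16 → q; lat ⌊0.4649/0.0416667⌋ = 11 → l.

MP49ql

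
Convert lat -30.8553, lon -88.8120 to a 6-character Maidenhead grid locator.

EF59od

Add 180° to longitude and 90° to latitude: 91.1880, 59.1447.
Field (20°×10°, letters A–R): 91.1880/20 → 4 → E, 59.1447/10 → 5 → F; chars EF.
Square (2°×1°, digits 0–9): 11.1880/2 → 5, 9.1447/1 → 9; chars 59.
Subsquare (5′×2.5′, letters a–x): 1.1880/0.0833333 → 14 → o, 0.1447/0.0416667 → 3 → d; chars od.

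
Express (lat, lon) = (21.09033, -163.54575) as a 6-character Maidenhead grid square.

Shift to the Maidenhead origin (180°W, 90°S): lon 16.4543, lat 111.0903.
Field (20°×10°, letters A–R): 16.4543/20 → 0 → A, 111.0903/10 → 11 → L; chars AL.
Square (2°×1°, digits 0–9): 16.4543/2 → 8, 1.0903/1 → 1; chars 81.
Subsquare (5′×2.5′, letters a–x): 0.4543/0.0833333 → 5 → f, 0.0903/0.0416667 → 2 → c; chars fc.

AL81fc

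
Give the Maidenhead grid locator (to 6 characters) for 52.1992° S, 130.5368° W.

CD47rt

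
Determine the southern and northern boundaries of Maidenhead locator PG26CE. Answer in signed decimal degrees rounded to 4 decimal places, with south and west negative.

Field P=15, G=6: +15·20° lon, +6·10° lat → SW at lon 120°, lat -30°.
Square 2, 6: +2·2° lon, +6·1° lat → SW at lon 124°, lat -24°.
Subsquare c=2, e=4: +2·0.0833333° lon, +4·0.0416667° lat → SW at lon 124.167°, lat -23.8333°.
Cell spans 0.0833333° lon × 0.0416667° lat.
south -23.8333, north -23.7917.

-23.8333, -23.7917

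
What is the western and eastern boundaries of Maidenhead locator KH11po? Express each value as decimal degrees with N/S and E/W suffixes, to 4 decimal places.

23.2500° E, 23.3333° E

Field K=10, H=7: +10·20° lon, +7·10° lat → SW at lon 20°, lat -20°.
Square 1, 1: +1·2° lon, +1·1° lat → SW at lon 22°, lat -19°.
Subsquare p=15, o=14: +15·0.0833333° lon, +14·0.0416667° lat → SW at lon 23.25°, lat -18.4167°.
Cell spans 0.0833333° lon × 0.0416667° lat.
west 23.2500° E, east 23.3333° E.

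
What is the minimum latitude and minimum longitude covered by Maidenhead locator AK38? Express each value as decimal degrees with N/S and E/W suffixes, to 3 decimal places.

18.000° N, 174.000° W

Field A=0, K=10: +0·20° lon, +10·10° lat → SW at lon -180°, lat 10°.
Square 3, 8: +3·2° lon, +8·1° lat → SW at lon -174°, lat 18°.
latitude 18.000° N, longitude 174.000° W.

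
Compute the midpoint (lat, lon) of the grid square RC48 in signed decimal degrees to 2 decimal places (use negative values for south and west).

Field R=17, C=2: +17·20° lon, +2·10° lat → SW at lon 160°, lat -70°.
Square 4, 8: +4·2° lon, +8·1° lat → SW at lon 168°, lat -62°.
Cell spans 2° lon × 1° lat. Centre is SW corner plus half of each.
latitude -61.50, longitude 169.00.

-61.50, 169.00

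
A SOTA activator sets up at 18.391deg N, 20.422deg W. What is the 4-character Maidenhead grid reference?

Shift to the Maidenhead origin (180°W, 90°S): lon 159.58, lat 108.39.
Field: lon ⌊159.58/20⌋ = 7 → H; lat ⌊108.39/10⌋ = 10 → K.
Square: lon ⌊19.58/2⌋ = 9; lat ⌊8.39/1⌋ = 8.

HK98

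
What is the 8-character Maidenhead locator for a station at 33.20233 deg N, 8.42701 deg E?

Shift to the Maidenhead origin (180°W, 90°S): lon 188.42701, lat 123.20233.
Field: 188.42701/20 → 9 → J, 123.20233/10 → 12 → M; chars JM.
Square: 8.42701/2 → 4, 3.20233/1 → 3; chars 43.
Subsquare: 0.42701/0.0833333 → 5 → f, 0.20233/0.0416667 → 4 → e; chars fe.
Extended square: 0.01034/0.00833333 → 1, 0.03566/0.00416667 → 8; chars 18.

JM43fe18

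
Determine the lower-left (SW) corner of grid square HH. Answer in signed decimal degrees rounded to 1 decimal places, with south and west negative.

Field H=7, H=7: +7·20° lon, +7·10° lat → SW at lon -40°, lat -20°.
latitude -20.0, longitude -40.0.

-20.0, -40.0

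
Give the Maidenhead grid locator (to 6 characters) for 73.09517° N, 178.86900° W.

AQ03nc

Offset from 180°W / 90°S: lon 1.1310°, lat 163.0952°.
Field (20°×10°, letters A–R): lon ⌊1.1310/20⌋ = 0 → A; lat ⌊163.0952/10⌋ = 16 → Q.
Square (2°×1°, digits 0–9): lon ⌊1.1310/2⌋ = 0; lat ⌊3.0952/1⌋ = 3.
Subsquare (5′×2.5′, letters a–x): lon ⌊1.1310/0.0833333⌋ = 13 → n; lat ⌊0.0952/0.0416667⌋ = 2 → c.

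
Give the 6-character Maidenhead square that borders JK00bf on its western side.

JK00af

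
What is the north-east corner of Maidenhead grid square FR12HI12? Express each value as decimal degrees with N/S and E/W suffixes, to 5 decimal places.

82.34583° N, 77.40000° W

Field F=5, R=17: +5·20° lon, +17·10° lat → SW at lon -80°, lat 80°.
Square 1, 2: +1·2° lon, +2·1° lat → SW at lon -78°, lat 82°.
Subsquare h=7, i=8: +7·0.0833333° lon, +8·0.0416667° lat → SW at lon -77.4167°, lat 82.3333°.
Extended square 1, 2: +1·0.00833333° lon, +2·0.00416667° lat → SW at lon -77.4083°, lat 82.3417°.
Cell spans 0.00833333° lon × 0.00416667° lat. NE corner is SW corner plus one full cell.
latitude 82.34583° N, longitude 77.40000° W.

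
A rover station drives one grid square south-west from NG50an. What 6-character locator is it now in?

Longitude subsquare a = 0; −1 → -1, wraps to 23 = x, carry into square.
Longitude square 5; −1 → 4.
Latitude subsquare n = 13; −1 → 12 = m.

NG40xm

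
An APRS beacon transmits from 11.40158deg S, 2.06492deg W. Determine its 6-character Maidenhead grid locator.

Add 180° to longitude and 90° to latitude: 177.9351, 78.5984.
Field: lon ⌊177.9351/20⌋ = 8 → I; lat ⌊78.5984/10⌋ = 7 → H.
Square: lon ⌊17.9351/2⌋ = 8; lat ⌊8.5984/1⌋ = 8.
Subsquare: lon ⌊1.9351/0.0833333⌋ = 23 → x; lat ⌊0.5984/0.0416667⌋ = 14 → o.

IH88xo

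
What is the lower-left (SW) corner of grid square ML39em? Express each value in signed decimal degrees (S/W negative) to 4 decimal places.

29.5000, 66.3333

Field M=12, L=11: +12·20° lon, +11·10° lat → SW at lon 60°, lat 20°.
Square 3, 9: +3·2° lon, +9·1° lat → SW at lon 66°, lat 29°.
Subsquare e=4, m=12: +4·0.0833333° lon, +12·0.0416667° lat → SW at lon 66.3333°, lat 29.5°.
latitude 29.5000, longitude 66.3333.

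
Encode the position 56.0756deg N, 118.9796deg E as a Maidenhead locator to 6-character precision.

OO96lb

Add 180° to longitude and 90° to latitude: 298.9796, 146.0756.
Field (20°×10°, letters A–R): 298.9796/20 → 14 → O, 146.0756/10 → 14 → O; chars OO.
Square (2°×1°, digits 0–9): 18.9796/2 → 9, 6.0756/1 → 6; chars 96.
Subsquare (5′×2.5′, letters a–x): 0.9796/0.0833333 → 11 → l, 0.0756/0.0416667 → 1 → b; chars lb.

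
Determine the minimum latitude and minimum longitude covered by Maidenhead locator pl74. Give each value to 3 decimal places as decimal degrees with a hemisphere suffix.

24.000° N, 134.000° E

Field P=15, L=11: +15·20° lon, +11·10° lat → SW at lon 120°, lat 20°.
Square 7, 4: +7·2° lon, +4·1° lat → SW at lon 134°, lat 24°.
latitude 24.000° N, longitude 134.000° E.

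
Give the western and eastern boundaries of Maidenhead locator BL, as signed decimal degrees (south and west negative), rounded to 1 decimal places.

-160.0, -140.0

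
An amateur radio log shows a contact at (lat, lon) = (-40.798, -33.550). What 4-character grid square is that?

HE39

Shift to the Maidenhead origin (180°W, 90°S): lon 146.45, lat 49.20.
Field (20°×10°, letters A–R): lon ⌊146.45/20⌋ = 7 → H; lat ⌊49.20/10⌋ = 4 → E.
Square (2°×1°, digits 0–9): lon ⌊6.45/2⌋ = 3; lat ⌊9.20/1⌋ = 9.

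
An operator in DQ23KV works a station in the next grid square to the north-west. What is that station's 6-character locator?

Longitude subsquare k = 10; −1 → 9 = j.
Latitude subsquare v = 21; +1 → 22 = w.

DQ23jw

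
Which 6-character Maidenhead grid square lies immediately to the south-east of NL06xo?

Longitude subsquare x = 23; +1 → 24, wraps to 0 = a, carry into square.
Longitude square 0; +1 → 1.
Latitude subsquare o = 14; −1 → 13 = n.

NL16an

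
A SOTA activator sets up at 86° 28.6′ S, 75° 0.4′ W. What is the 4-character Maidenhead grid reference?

FA23

Shift to the Maidenhead origin (180°W, 90°S): lon 104.99, lat 3.52.
Field: 104.99/20 → 5 → F, 3.52/10 → 0 → A; chars FA.
Square: 4.99/2 → 2, 3.52/1 → 3; chars 23.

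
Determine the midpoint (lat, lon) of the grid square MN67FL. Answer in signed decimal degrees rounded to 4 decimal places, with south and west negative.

Field M=12, N=13: +12·20° lon, +13·10° lat → SW at lon 60°, lat 40°.
Square 6, 7: +6·2° lon, +7·1° lat → SW at lon 72°, lat 47°.
Subsquare f=5, l=11: +5·0.0833333° lon, +11·0.0416667° lat → SW at lon 72.4167°, lat 47.4583°.
Cell spans 0.0833333° lon × 0.0416667° lat. Centre is SW corner plus half of each.
latitude 47.4792, longitude 72.4583.

47.4792, 72.4583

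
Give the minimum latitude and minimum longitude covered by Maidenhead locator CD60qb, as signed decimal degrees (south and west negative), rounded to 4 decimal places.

Field C=2, D=3: +2·20° lon, +3·10° lat → SW at lon -140°, lat -60°.
Square 6, 0: +6·2° lon, +0·1° lat → SW at lon -128°, lat -60°.
Subsquare q=16, b=1: +16·0.0833333° lon, +1·0.0416667° lat → SW at lon -126.667°, lat -59.9583°.
latitude -59.9583, longitude -126.6667.

-59.9583, -126.6667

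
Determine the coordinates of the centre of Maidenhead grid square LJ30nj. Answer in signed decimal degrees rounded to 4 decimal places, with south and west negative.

0.3958, 47.1250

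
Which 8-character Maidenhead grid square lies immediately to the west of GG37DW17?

Longitude extended square 1; −1 → 0.
The latitude characters are unchanged.

GG37dw07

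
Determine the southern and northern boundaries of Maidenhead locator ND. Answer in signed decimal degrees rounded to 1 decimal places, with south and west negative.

Field N=13, D=3: +13·20° lon, +3·10° lat → SW at lon 80°, lat -60°.
Cell spans 20° lon × 10° lat.
south -60.0, north -50.0.

-60.0, -50.0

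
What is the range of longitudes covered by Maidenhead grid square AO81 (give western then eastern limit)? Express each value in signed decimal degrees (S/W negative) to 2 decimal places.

-164.00, -162.00

Field A=0, O=14: +0·20° lon, +14·10° lat → SW at lon -180°, lat 50°.
Square 8, 1: +8·2° lon, +1·1° lat → SW at lon -164°, lat 51°.
Cell spans 2° lon × 1° lat.
west -164.00, east -162.00.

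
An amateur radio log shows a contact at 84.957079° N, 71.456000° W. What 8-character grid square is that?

FR44gw59

Shift to the Maidenhead origin (180°W, 90°S): lon 108.54400, lat 174.95708.
Field: 108.54400/20 → 5 → F, 174.95708/10 → 17 → R; chars FR.
Square: 8.54400/2 → 4, 4.95708/1 → 4; chars 44.
Subsquare: 0.54400/0.0833333 → 6 → g, 0.95708/0.0416667 → 22 → w; chars gw.
Extended square: 0.04400/0.00833333 → 5, 0.04041/0.00416667 → 9; chars 59.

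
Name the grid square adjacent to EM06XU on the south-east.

Longitude subsquare x = 23; +1 → 24, wraps to 0 = a, carry into square.
Longitude square 0; +1 → 1.
Latitude subsquare u = 20; −1 → 19 = t.

EM16at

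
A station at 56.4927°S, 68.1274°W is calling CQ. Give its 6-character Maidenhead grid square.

FD53wm

Add 180° to longitude and 90° to latitude: 111.8726, 33.5073.
Field: 111.8726/20 → 5 → F, 33.5073/10 → 3 → D; chars FD.
Square: 11.8726/2 → 5, 3.5073/1 → 3; chars 53.
Subsquare: 1.8726/0.0833333 → 22 → w, 0.5073/0.0416667 → 12 → m; chars wm.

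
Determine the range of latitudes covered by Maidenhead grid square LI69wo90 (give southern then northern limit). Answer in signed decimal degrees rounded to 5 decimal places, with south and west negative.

Field L=11, I=8: +11·20° lon, +8·10° lat → SW at lon 40°, lat -10°.
Square 6, 9: +6·2° lon, +9·1° lat → SW at lon 52°, lat -1°.
Subsquare w=22, o=14: +22·0.0833333° lon, +14·0.0416667° lat → SW at lon 53.8333°, lat -0.416667°.
Extended square 9, 0: +9·0.00833333° lon, +0·0.00416667° lat → SW at lon 53.9083°, lat -0.416667°.
Cell spans 0.00833333° lon × 0.00416667° lat.
south -0.41667, north -0.41250.

-0.41667, -0.41250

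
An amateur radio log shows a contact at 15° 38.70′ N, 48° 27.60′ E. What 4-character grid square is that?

LK45

Add 180° to longitude and 90° to latitude: 228.46, 105.64.
Field: lon ⌊228.46/20⌋ = 11 → L; lat ⌊105.64/10⌋ = 10 → K.
Square: lon ⌊8.46/2⌋ = 4; lat ⌊5.64/1⌋ = 5.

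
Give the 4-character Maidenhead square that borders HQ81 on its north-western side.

HQ72

Longitude square 8; −1 → 7.
Latitude square 1; +1 → 2.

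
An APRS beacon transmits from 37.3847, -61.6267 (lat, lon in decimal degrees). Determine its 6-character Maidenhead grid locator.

Add 180° to longitude and 90° to latitude: 118.3733, 127.3847.
Field: lon ⌊118.3733/20⌋ = 5 → F; lat ⌊127.3847/10⌋ = 12 → M.
Square: lon ⌊18.3733/2⌋ = 9; lat ⌊7.3847/1⌋ = 7.
Subsquare: lon ⌊0.3733/0.0833333⌋ = 4 → e; lat ⌊0.3847/0.0416667⌋ = 9 → j.

FM97ej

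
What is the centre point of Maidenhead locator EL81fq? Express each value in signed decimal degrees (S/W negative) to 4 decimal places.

21.6875, -83.5417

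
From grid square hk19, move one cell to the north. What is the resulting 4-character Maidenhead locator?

Latitude square 9; +1 → 10, wraps to 0, carry into field.
Latitude field K = 10; +1 → 11 = L.
The longitude characters are unchanged.

HL10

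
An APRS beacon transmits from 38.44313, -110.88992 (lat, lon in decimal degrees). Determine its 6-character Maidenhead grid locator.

DM48nk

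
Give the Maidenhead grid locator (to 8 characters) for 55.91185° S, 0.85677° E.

JD04kc21

Add 180° to longitude and 90° to latitude: 180.85677, 34.08815.
Field: lon ⌊180.85677/20⌋ = 9 → J; lat ⌊34.08815/10⌋ = 3 → D.
Square: lon ⌊0.85677/2⌋ = 0; lat ⌊4.08815/1⌋ = 4.
Subsquare: lon ⌊0.85677/0.0833333⌋ = 10 → k; lat ⌊0.08815/0.0416667⌋ = 2 → c.
Extended square: lon ⌊0.02344/0.00833333⌋ = 2; lat ⌊0.00482/0.00416667⌋ = 1.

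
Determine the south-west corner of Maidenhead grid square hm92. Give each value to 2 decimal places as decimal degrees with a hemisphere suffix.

32.00° N, 22.00° W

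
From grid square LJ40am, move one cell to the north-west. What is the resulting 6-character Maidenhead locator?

Longitude subsquare a = 0; −1 → -1, wraps to 23 = x, carry into square.
Longitude square 4; −1 → 3.
Latitude subsquare m = 12; +1 → 13 = n.

LJ30xn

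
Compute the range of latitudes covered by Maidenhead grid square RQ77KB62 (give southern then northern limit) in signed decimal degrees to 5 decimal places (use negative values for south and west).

77.05000, 77.05417

Field R=17, Q=16: +17·20° lon, +16·10° lat → SW at lon 160°, lat 70°.
Square 7, 7: +7·2° lon, +7·1° lat → SW at lon 174°, lat 77°.
Subsquare k=10, b=1: +10·0.0833333° lon, +1·0.0416667° lat → SW at lon 174.833°, lat 77.0417°.
Extended square 6, 2: +6·0.00833333° lon, +2·0.00416667° lat → SW at lon 174.883°, lat 77.05°.
Cell spans 0.00833333° lon × 0.00416667° lat.
south 77.05000, north 77.05417.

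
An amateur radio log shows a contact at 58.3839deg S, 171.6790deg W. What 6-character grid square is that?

Offset from 180°W / 90°S: lon 8.3210°, lat 31.6161°.
Field: 8.3210/20 → 0 → A, 31.6161/10 → 3 → D; chars AD.
Square: 8.3210/2 → 4, 1.6161/1 → 1; chars 41.
Subsquare: 0.3210/0.0833333 → 3 → d, 0.6161/0.0416667 → 14 → o; chars do.

AD41do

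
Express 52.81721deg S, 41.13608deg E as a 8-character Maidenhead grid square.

LD07ne63

Offset from 180°W / 90°S: lon 221.13608°, lat 37.18279°.
Field: 221.13608/20 → 11 → L, 37.18279/10 → 3 → D; chars LD.
Square: 1.13608/2 → 0, 7.18279/1 → 7; chars 07.
Subsquare: 1.13608/0.0833333 → 13 → n, 0.18279/0.0416667 → 4 → e; chars ne.
Extended square: 0.05275/0.00833333 → 6, 0.01612/0.00416667 → 3; chars 63.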